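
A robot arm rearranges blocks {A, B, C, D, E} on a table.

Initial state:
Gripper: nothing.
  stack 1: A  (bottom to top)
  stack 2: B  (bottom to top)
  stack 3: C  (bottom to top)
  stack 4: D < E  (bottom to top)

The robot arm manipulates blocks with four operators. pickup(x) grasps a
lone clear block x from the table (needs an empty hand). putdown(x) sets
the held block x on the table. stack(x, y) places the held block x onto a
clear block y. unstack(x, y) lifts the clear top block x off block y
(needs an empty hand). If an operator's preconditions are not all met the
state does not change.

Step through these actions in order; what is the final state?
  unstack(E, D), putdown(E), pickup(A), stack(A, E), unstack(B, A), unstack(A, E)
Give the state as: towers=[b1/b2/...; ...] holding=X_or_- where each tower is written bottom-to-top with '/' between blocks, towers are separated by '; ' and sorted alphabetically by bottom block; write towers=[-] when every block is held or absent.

towers=[B; C; D; E] holding=A

step 1 (unstack(E, D)): towers=[A; B; C; D] holding=E
step 2 (putdown(E)): towers=[A; B; C; D; E] holding=-
step 3 (pickup(A)): towers=[B; C; D; E] holding=A
step 4 (stack(A, E)): towers=[B; C; D; E/A] holding=-
step 5 (unstack(B, A)) [no-op]: towers=[B; C; D; E/A] holding=-
step 6 (unstack(A, E)): towers=[B; C; D; E] holding=A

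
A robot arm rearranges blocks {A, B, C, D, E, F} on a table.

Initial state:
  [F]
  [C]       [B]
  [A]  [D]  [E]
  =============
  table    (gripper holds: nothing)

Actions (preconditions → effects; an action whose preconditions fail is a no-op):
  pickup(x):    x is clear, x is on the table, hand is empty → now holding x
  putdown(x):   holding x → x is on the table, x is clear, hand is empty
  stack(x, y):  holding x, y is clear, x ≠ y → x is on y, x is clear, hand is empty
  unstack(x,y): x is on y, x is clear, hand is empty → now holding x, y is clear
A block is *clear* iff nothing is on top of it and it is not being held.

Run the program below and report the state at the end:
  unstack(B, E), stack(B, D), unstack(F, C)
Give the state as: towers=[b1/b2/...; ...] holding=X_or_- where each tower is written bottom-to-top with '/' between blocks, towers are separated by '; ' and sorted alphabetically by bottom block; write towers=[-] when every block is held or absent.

step 1 (unstack(B, E)): towers=[A/C/F; D; E] holding=B
step 2 (stack(B, D)): towers=[A/C/F; D/B; E] holding=-
step 3 (unstack(F, C)): towers=[A/C; D/B; E] holding=F

towers=[A/C; D/B; E] holding=F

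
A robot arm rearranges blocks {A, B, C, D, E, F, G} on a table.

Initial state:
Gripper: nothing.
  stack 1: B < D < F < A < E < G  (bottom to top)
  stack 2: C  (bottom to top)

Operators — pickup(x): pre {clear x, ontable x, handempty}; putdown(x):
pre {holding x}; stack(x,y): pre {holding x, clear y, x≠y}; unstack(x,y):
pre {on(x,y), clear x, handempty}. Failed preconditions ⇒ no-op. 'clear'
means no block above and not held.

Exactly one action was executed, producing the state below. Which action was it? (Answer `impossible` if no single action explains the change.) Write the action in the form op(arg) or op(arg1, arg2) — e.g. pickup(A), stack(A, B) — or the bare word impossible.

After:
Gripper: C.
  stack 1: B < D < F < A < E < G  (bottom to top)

target: towers=[B/D/F/A/E/G] holding=C
     unstack(G, E) → towers=[B/D/F/A/E; C] holding=G
         pickup(C) → towers=[B/D/F/A/E/G] holding=C  ← match

pickup(C)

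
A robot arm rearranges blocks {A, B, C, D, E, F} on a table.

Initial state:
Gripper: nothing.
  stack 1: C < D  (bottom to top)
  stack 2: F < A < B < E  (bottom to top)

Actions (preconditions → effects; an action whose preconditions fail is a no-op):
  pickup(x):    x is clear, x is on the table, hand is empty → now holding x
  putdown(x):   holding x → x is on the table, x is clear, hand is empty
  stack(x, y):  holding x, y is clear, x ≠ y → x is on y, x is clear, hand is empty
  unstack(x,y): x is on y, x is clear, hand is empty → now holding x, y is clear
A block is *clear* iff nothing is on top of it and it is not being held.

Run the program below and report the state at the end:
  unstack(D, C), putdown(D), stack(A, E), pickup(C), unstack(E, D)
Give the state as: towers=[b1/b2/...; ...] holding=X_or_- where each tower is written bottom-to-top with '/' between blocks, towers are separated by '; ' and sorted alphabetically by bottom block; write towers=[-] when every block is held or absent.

towers=[D; F/A/B/E] holding=C

step 1 (unstack(D, C)): towers=[C; F/A/B/E] holding=D
step 2 (putdown(D)): towers=[C; D; F/A/B/E] holding=-
step 3 (stack(A, E)) [no-op]: towers=[C; D; F/A/B/E] holding=-
step 4 (pickup(C)): towers=[D; F/A/B/E] holding=C
step 5 (unstack(E, D)) [no-op]: towers=[D; F/A/B/E] holding=C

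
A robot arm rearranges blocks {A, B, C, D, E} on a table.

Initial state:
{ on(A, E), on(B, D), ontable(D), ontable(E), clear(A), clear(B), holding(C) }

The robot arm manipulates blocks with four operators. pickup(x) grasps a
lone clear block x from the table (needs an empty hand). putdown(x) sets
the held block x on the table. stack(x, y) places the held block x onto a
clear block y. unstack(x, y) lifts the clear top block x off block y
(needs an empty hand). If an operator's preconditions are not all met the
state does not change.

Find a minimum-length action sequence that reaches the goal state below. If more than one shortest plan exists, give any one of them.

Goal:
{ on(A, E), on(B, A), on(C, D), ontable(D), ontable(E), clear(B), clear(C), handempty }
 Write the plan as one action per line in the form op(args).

step 1 (putdown(C)): towers=[C; D/B; E/A] holding=-
step 2 (unstack(B, D)): towers=[C; D; E/A] holding=B
step 3 (stack(B, A)): towers=[C; D; E/A/B] holding=-
step 4 (pickup(C)): towers=[D; E/A/B] holding=C
step 5 (stack(C, D)): towers=[D/C; E/A/B] holding=-
goal check: towers=[D/C; E/A/B] holding=- — reached (length 5, optimal by BFS)

putdown(C)
unstack(B, D)
stack(B, A)
pickup(C)
stack(C, D)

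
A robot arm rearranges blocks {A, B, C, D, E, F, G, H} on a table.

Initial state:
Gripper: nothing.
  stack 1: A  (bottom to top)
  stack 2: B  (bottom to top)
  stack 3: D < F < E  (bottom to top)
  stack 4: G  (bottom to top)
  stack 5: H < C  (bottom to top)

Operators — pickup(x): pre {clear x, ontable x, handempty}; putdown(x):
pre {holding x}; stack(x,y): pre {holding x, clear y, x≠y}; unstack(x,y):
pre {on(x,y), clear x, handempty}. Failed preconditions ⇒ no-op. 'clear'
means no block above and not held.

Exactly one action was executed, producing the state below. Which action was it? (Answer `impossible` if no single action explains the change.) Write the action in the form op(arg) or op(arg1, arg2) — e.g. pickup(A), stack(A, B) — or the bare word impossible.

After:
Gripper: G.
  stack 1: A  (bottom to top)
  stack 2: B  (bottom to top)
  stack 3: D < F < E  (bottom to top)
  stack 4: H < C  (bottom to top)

pickup(G)

target: towers=[A; B; D/F/E; H/C] holding=G
         pickup(G) → towers=[A; B; D/F/E; H/C] holding=G  ← match
         pickup(A) → towers=[B; D/F/E; G; H/C] holding=A
     unstack(E, F) → towers=[A; B; D/F; G; H/C] holding=E
         pickup(B) → towers=[A; D/F/E; G; H/C] holding=B
     unstack(C, H) → towers=[A; B; D/F/E; G; H] holding=C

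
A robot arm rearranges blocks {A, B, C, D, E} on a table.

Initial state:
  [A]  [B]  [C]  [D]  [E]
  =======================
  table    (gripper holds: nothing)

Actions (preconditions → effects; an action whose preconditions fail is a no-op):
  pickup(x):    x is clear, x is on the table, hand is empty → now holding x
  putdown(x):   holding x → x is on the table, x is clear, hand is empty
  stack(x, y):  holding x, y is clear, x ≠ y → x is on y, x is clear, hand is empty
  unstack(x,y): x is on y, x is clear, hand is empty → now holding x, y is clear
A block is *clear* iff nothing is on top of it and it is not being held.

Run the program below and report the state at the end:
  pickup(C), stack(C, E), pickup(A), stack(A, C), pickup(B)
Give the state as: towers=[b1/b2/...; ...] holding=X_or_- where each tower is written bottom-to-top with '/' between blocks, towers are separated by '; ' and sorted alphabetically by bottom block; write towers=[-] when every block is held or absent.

step 1 (pickup(C)): towers=[A; B; D; E] holding=C
step 2 (stack(C, E)): towers=[A; B; D; E/C] holding=-
step 3 (pickup(A)): towers=[B; D; E/C] holding=A
step 4 (stack(A, C)): towers=[B; D; E/C/A] holding=-
step 5 (pickup(B)): towers=[D; E/C/A] holding=B

towers=[D; E/C/A] holding=B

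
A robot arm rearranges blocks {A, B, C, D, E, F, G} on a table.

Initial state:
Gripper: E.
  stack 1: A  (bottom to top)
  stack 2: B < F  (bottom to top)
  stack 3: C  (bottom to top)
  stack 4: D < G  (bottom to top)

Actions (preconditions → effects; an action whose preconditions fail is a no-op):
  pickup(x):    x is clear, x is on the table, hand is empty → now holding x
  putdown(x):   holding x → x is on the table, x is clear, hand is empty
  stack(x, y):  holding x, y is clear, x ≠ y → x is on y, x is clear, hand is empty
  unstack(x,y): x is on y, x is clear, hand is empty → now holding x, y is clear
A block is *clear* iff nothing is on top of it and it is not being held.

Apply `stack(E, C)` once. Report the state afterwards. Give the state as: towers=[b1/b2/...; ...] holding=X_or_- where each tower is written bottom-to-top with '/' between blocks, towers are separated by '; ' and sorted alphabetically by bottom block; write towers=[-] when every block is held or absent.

towers=[A; B/F; C/E; D/G] holding=-

before: towers=[A; B/F; C; D/G] holding=E
pre[stack(E, C)]: holding(E) ok, clear(C) ok, E≠C ok
all met → apply stack(E, C)
after:  towers=[A; B/F; C/E; D/G] holding=-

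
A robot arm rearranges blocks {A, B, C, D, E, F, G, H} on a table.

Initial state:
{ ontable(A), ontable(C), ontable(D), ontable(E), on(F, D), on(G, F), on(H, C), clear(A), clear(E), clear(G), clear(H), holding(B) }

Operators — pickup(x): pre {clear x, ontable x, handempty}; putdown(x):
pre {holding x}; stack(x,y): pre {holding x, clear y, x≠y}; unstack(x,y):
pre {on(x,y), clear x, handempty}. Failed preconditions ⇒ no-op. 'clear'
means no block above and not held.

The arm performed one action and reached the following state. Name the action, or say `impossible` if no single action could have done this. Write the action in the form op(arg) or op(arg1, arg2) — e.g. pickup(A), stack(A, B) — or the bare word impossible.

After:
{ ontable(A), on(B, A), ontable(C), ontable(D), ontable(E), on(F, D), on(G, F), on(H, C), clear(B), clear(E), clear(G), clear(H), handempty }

stack(B, A)

target: towers=[A/B; C/H; D/F/G; E] holding=-
        putdown(B) → towers=[A; B; C/H; D/F/G; E] holding=-
       stack(B, G) → towers=[A; C/H; D/F/G/B; E] holding=-
       stack(B, A) → towers=[A/B; C/H; D/F/G; E] holding=-  ← match
       stack(B, E) → towers=[A; C/H; D/F/G; E/B] holding=-
       stack(B, H) → towers=[A; C/H/B; D/F/G; E] holding=-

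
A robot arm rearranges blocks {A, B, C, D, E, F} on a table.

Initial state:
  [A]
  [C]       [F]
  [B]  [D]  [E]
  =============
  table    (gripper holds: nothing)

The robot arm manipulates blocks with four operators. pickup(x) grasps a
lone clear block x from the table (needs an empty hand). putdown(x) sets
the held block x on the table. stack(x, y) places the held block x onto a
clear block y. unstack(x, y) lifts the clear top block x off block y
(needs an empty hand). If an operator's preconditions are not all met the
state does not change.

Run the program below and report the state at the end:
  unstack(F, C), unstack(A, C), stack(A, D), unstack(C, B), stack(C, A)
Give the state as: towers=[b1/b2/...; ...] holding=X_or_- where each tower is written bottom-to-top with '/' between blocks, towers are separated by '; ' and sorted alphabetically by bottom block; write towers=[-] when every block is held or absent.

towers=[B; D/A/C; E/F] holding=-

step 1 (unstack(F, C)) [no-op]: towers=[B/C/A; D; E/F] holding=-
step 2 (unstack(A, C)): towers=[B/C; D; E/F] holding=A
step 3 (stack(A, D)): towers=[B/C; D/A; E/F] holding=-
step 4 (unstack(C, B)): towers=[B; D/A; E/F] holding=C
step 5 (stack(C, A)): towers=[B; D/A/C; E/F] holding=-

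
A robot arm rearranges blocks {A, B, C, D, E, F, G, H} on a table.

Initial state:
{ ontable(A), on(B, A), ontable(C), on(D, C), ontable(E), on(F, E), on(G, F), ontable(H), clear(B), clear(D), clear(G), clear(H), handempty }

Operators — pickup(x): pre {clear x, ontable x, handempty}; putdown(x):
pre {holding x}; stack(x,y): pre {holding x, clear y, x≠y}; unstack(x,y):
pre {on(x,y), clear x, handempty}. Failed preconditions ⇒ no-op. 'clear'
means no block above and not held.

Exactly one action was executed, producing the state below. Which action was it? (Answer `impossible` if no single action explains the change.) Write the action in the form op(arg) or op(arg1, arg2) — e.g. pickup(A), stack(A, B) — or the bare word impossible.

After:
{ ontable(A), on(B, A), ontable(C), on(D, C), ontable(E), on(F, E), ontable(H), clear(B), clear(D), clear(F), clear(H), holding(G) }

target: towers=[A/B; C/D; E/F; H] holding=G
     unstack(G, F) → towers=[A/B; C/D; E/F; H] holding=G  ← match
         pickup(H) → towers=[A/B; C/D; E/F/G] holding=H
     unstack(B, A) → towers=[A; C/D; E/F/G; H] holding=B
     unstack(D, C) → towers=[A/B; C; E/F/G; H] holding=D

unstack(G, F)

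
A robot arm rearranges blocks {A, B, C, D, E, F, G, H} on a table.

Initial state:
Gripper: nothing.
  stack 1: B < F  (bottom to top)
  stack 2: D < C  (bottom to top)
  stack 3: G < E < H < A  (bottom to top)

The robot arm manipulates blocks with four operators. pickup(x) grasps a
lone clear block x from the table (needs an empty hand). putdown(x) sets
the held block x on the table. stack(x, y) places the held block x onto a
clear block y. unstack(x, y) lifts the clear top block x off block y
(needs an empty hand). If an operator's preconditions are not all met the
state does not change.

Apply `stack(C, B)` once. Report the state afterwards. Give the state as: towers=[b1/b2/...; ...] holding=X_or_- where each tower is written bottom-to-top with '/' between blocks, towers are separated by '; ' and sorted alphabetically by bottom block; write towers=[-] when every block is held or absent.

before: towers=[B/F; D/C; G/E/H/A] holding=-
pre[stack(C, B)]: holding(C) fail, clear(B) fail, C≠B ok
holding(C), clear(B) unmet → stack(C, B) is a no-op
after:  towers=[B/F; D/C; G/E/H/A] holding=-

towers=[B/F; D/C; G/E/H/A] holding=-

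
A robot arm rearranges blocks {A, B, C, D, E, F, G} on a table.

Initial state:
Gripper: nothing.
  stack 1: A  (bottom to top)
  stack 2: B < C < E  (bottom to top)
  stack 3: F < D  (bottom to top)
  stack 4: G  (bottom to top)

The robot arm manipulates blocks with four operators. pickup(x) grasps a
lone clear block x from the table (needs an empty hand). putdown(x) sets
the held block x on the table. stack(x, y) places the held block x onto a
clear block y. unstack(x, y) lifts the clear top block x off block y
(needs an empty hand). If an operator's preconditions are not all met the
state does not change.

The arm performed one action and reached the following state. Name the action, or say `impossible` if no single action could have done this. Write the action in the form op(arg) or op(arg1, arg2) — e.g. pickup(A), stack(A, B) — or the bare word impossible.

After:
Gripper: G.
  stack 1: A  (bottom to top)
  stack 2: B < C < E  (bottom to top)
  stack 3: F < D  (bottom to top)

target: towers=[A; B/C/E; F/D] holding=G
         pickup(G) → towers=[A; B/C/E; F/D] holding=G  ← match
     unstack(D, F) → towers=[A; B/C/E; F; G] holding=D
         pickup(A) → towers=[B/C/E; F/D; G] holding=A
     unstack(E, C) → towers=[A; B/C; F/D; G] holding=E

pickup(G)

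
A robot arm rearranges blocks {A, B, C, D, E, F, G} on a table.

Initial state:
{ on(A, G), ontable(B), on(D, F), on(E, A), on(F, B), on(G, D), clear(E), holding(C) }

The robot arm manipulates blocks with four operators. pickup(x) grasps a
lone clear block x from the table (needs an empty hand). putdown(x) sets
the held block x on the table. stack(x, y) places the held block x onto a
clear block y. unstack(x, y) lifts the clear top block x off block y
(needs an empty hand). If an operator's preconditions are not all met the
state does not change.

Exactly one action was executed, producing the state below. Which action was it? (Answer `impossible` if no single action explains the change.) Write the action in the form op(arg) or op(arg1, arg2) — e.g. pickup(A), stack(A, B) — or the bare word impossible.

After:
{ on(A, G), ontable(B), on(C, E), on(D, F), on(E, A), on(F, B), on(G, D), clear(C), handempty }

stack(C, E)

target: towers=[B/F/D/G/A/E/C] holding=-
        putdown(C) → towers=[B/F/D/G/A/E; C] holding=-
       stack(C, E) → towers=[B/F/D/G/A/E/C] holding=-  ← match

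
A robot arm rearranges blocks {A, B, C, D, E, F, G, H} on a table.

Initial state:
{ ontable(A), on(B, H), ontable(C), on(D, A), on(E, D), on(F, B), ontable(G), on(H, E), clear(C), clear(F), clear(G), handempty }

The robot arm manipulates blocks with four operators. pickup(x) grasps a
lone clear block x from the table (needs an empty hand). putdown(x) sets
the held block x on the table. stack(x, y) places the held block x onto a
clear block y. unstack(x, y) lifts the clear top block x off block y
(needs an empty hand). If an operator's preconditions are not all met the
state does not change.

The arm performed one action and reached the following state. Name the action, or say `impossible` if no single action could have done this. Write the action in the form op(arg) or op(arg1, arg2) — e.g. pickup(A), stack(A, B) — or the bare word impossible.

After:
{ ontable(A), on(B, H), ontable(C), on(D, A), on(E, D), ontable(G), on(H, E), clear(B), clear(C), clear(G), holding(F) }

unstack(F, B)

target: towers=[A/D/E/H/B; C; G] holding=F
         pickup(G) → towers=[A/D/E/H/B/F; C] holding=G
     unstack(F, B) → towers=[A/D/E/H/B; C; G] holding=F  ← match
         pickup(C) → towers=[A/D/E/H/B/F; G] holding=C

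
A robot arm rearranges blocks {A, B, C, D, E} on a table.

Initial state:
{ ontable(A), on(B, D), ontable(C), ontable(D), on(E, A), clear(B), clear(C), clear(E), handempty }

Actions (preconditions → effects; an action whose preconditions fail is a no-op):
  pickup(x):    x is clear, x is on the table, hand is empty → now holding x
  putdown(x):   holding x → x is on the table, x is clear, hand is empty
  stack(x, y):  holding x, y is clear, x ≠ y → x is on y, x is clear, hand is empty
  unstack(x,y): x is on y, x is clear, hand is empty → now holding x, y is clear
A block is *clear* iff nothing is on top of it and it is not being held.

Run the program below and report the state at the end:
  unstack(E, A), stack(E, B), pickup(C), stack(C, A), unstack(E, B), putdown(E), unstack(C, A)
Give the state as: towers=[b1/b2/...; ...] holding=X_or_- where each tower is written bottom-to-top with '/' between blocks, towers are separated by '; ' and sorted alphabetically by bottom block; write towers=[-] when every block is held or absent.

towers=[A; D/B; E] holding=C

step 1 (unstack(E, A)): towers=[A; C; D/B] holding=E
step 2 (stack(E, B)): towers=[A; C; D/B/E] holding=-
step 3 (pickup(C)): towers=[A; D/B/E] holding=C
step 4 (stack(C, A)): towers=[A/C; D/B/E] holding=-
step 5 (unstack(E, B)): towers=[A/C; D/B] holding=E
step 6 (putdown(E)): towers=[A/C; D/B; E] holding=-
step 7 (unstack(C, A)): towers=[A; D/B; E] holding=C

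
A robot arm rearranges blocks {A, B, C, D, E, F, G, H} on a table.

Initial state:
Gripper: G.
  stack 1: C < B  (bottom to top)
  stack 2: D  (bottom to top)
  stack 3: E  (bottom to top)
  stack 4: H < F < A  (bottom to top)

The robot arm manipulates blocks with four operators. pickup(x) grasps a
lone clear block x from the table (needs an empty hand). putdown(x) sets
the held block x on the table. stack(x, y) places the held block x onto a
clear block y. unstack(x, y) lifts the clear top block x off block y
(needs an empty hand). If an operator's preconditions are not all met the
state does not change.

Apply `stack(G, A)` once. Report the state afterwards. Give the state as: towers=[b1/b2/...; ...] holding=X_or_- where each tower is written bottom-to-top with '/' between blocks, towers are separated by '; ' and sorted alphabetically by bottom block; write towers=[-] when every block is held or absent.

before: towers=[C/B; D; E; H/F/A] holding=G
pre[stack(G, A)]: holding(G) ✓, clear(A) ✓, G≠A ✓
all met → apply stack(G, A)
after:  towers=[C/B; D; E; H/F/A/G] holding=-

towers=[C/B; D; E; H/F/A/G] holding=-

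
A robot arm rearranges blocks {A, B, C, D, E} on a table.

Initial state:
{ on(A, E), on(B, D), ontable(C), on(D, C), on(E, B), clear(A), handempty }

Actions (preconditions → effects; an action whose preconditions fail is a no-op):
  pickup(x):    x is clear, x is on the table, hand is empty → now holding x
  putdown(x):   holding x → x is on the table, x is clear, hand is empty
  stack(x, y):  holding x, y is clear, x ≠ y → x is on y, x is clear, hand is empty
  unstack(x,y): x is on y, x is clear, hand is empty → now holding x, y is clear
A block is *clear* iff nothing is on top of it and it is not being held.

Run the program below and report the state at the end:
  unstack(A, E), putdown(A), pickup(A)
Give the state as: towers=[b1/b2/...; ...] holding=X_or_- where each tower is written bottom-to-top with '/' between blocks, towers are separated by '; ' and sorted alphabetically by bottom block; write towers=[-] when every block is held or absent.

towers=[C/D/B/E] holding=A

step 1 (unstack(A, E)): towers=[C/D/B/E] holding=A
step 2 (putdown(A)): towers=[A; C/D/B/E] holding=-
step 3 (pickup(A)): towers=[C/D/B/E] holding=A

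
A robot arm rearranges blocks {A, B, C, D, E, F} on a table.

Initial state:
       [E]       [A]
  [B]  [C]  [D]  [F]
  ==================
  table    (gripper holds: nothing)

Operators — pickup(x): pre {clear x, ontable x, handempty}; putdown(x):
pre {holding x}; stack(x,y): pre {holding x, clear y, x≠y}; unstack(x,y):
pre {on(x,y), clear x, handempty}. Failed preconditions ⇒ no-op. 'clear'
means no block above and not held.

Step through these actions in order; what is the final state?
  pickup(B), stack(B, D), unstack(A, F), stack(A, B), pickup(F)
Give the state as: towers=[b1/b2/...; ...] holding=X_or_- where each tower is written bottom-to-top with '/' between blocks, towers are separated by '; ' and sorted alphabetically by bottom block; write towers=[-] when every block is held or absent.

step 1 (pickup(B)): towers=[C/E; D; F/A] holding=B
step 2 (stack(B, D)): towers=[C/E; D/B; F/A] holding=-
step 3 (unstack(A, F)): towers=[C/E; D/B; F] holding=A
step 4 (stack(A, B)): towers=[C/E; D/B/A; F] holding=-
step 5 (pickup(F)): towers=[C/E; D/B/A] holding=F

towers=[C/E; D/B/A] holding=F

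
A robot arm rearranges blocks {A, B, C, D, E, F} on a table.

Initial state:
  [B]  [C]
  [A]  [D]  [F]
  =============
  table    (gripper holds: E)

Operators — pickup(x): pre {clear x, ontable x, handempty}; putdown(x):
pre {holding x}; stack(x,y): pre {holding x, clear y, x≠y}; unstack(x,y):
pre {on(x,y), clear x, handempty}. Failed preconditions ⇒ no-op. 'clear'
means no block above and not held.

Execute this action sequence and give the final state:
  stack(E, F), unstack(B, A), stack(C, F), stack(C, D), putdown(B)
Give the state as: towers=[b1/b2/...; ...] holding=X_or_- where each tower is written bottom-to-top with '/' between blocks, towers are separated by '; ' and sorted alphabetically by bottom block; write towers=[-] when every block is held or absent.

step 1 (stack(E, F)): towers=[A/B; D/C; F/E] holding=-
step 2 (unstack(B, A)): towers=[A; D/C; F/E] holding=B
step 3 (stack(C, F)) [no-op]: towers=[A; D/C; F/E] holding=B
step 4 (stack(C, D)) [no-op]: towers=[A; D/C; F/E] holding=B
step 5 (putdown(B)): towers=[A; B; D/C; F/E] holding=-

towers=[A; B; D/C; F/E] holding=-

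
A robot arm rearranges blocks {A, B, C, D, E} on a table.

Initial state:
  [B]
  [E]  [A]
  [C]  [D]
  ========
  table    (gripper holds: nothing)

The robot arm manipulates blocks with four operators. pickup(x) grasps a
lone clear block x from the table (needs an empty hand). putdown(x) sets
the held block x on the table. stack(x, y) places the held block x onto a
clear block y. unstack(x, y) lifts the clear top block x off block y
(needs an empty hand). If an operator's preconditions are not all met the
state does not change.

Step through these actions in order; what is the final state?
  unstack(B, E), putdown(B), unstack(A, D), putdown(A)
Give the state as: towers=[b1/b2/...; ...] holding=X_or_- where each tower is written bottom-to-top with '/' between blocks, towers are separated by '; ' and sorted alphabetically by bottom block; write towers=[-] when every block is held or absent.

towers=[A; B; C/E; D] holding=-

step 1 (unstack(B, E)): towers=[C/E; D/A] holding=B
step 2 (putdown(B)): towers=[B; C/E; D/A] holding=-
step 3 (unstack(A, D)): towers=[B; C/E; D] holding=A
step 4 (putdown(A)): towers=[A; B; C/E; D] holding=-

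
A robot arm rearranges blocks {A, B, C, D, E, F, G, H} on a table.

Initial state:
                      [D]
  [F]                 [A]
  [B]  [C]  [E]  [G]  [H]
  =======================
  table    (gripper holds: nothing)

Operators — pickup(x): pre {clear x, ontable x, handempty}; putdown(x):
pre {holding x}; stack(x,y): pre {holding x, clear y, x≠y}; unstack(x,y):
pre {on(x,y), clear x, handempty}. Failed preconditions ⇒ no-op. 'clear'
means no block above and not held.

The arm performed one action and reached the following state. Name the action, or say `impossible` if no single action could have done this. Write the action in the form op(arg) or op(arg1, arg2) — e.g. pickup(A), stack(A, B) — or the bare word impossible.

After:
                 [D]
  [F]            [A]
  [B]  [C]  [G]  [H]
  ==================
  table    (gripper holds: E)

target: towers=[B/F; C; G; H/A/D] holding=E
         pickup(G) → towers=[B/F; C; E; H/A/D] holding=G
         pickup(E) → towers=[B/F; C; G; H/A/D] holding=E  ← match
     unstack(F, B) → towers=[B; C; E; G; H/A/D] holding=F
     unstack(D, A) → towers=[B/F; C; E; G; H/A] holding=D
         pickup(C) → towers=[B/F; E; G; H/A/D] holding=C

pickup(E)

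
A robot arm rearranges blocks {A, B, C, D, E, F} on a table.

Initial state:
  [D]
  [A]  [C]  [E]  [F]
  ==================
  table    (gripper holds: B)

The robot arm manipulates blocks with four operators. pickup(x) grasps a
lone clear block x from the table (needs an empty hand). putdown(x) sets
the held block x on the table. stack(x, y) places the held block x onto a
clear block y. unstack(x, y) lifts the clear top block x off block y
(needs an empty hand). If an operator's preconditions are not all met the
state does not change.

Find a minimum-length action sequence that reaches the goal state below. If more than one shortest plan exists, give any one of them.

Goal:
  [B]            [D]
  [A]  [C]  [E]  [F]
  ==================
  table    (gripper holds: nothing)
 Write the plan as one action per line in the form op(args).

step 1 (putdown(B)): towers=[A/D; B; C; E; F] holding=-
step 2 (unstack(D, A)): towers=[A; B; C; E; F] holding=D
step 3 (stack(D, F)): towers=[A; B; C; E; F/D] holding=-
step 4 (pickup(B)): towers=[A; C; E; F/D] holding=B
step 5 (stack(B, A)): towers=[A/B; C; E; F/D] holding=-
goal check: towers=[A/B; C; E; F/D] holding=- — reached (length 5, optimal by BFS)

putdown(B)
unstack(D, A)
stack(D, F)
pickup(B)
stack(B, A)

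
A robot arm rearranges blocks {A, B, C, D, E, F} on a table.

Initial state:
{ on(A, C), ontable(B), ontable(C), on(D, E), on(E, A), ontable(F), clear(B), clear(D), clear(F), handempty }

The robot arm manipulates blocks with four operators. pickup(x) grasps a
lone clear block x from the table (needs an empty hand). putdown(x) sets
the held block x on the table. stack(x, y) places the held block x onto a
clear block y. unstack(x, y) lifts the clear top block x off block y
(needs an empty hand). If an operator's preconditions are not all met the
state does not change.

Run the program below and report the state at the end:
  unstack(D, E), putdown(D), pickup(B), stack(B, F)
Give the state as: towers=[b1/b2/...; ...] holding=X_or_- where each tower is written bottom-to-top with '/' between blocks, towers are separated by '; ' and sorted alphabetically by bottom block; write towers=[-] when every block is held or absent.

step 1 (unstack(D, E)): towers=[B; C/A/E; F] holding=D
step 2 (putdown(D)): towers=[B; C/A/E; D; F] holding=-
step 3 (pickup(B)): towers=[C/A/E; D; F] holding=B
step 4 (stack(B, F)): towers=[C/A/E; D; F/B] holding=-

towers=[C/A/E; D; F/B] holding=-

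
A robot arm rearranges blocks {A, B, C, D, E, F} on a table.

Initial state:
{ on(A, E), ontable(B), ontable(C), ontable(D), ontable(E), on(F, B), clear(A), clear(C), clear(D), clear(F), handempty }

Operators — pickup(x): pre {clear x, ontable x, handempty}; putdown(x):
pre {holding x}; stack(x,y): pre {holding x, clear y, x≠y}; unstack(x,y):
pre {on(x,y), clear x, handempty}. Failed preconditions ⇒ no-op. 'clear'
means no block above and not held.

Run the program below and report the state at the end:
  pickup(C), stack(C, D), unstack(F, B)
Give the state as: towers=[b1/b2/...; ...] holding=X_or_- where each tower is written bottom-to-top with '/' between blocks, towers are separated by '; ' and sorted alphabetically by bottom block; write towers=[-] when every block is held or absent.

step 1 (pickup(C)): towers=[B/F; D; E/A] holding=C
step 2 (stack(C, D)): towers=[B/F; D/C; E/A] holding=-
step 3 (unstack(F, B)): towers=[B; D/C; E/A] holding=F

towers=[B; D/C; E/A] holding=F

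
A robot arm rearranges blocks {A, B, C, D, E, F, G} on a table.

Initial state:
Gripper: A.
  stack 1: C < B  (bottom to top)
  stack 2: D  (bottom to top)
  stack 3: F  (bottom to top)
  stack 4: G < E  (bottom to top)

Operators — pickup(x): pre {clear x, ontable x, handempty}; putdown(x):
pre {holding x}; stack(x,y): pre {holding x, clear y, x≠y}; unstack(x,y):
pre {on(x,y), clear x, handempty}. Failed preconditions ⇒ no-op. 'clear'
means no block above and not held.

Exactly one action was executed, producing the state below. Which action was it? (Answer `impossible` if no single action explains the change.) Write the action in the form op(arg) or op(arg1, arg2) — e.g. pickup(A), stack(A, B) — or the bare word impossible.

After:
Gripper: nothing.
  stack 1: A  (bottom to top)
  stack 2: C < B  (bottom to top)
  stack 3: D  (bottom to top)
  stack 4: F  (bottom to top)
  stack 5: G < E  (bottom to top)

target: towers=[A; C/B; D; F; G/E] holding=-
        putdown(A) → towers=[A; C/B; D; F; G/E] holding=-  ← match
       stack(A, B) → towers=[C/B/A; D; F; G/E] holding=-
       stack(A, F) → towers=[C/B; D; F/A; G/E] holding=-
       stack(A, D) → towers=[C/B; D/A; F; G/E] holding=-
       stack(A, E) → towers=[C/B; D; F; G/E/A] holding=-

putdown(A)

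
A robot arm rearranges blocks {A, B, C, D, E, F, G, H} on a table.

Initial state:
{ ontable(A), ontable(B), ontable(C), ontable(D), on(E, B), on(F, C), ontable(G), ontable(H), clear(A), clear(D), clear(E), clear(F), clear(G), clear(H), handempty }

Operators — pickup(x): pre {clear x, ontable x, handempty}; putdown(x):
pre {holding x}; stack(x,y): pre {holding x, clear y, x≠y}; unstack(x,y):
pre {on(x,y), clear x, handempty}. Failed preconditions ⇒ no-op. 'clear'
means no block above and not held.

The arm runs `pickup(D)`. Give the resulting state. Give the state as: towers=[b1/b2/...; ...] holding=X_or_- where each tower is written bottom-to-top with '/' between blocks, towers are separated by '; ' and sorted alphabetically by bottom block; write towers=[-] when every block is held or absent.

before: towers=[A; B/E; C/F; D; G; H] holding=-
pre[pickup(D)]: clear(D) ✓, ontable(D) ✓, handempty ✓
all met → apply pickup(D)
after:  towers=[A; B/E; C/F; G; H] holding=D

towers=[A; B/E; C/F; G; H] holding=D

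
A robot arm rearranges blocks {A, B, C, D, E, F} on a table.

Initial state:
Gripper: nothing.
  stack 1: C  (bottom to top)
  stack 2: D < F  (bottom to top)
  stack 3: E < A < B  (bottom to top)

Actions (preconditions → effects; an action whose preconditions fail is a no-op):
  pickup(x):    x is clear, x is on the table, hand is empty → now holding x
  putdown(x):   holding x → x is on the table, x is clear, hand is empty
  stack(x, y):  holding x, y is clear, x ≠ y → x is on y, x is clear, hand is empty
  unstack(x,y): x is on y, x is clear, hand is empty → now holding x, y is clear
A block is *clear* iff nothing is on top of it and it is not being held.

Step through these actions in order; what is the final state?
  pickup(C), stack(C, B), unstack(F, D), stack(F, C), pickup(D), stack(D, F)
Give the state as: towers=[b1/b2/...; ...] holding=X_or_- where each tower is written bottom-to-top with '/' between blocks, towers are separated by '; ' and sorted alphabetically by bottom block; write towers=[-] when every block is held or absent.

towers=[E/A/B/C/F/D] holding=-

step 1 (pickup(C)): towers=[D/F; E/A/B] holding=C
step 2 (stack(C, B)): towers=[D/F; E/A/B/C] holding=-
step 3 (unstack(F, D)): towers=[D; E/A/B/C] holding=F
step 4 (stack(F, C)): towers=[D; E/A/B/C/F] holding=-
step 5 (pickup(D)): towers=[E/A/B/C/F] holding=D
step 6 (stack(D, F)): towers=[E/A/B/C/F/D] holding=-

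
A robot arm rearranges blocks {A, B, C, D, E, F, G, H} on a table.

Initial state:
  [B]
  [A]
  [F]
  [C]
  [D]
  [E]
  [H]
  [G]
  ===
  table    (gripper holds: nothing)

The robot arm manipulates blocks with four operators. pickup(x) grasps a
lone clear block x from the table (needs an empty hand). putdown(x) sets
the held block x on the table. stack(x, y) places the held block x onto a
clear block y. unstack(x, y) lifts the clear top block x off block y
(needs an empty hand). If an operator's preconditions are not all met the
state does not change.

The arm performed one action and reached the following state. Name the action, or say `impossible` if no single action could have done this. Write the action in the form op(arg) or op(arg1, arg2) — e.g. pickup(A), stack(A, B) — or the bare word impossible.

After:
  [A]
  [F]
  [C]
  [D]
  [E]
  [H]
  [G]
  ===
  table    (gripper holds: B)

unstack(B, A)

target: towers=[G/H/E/D/C/F/A] holding=B
     unstack(B, A) → towers=[G/H/E/D/C/F/A] holding=B  ← match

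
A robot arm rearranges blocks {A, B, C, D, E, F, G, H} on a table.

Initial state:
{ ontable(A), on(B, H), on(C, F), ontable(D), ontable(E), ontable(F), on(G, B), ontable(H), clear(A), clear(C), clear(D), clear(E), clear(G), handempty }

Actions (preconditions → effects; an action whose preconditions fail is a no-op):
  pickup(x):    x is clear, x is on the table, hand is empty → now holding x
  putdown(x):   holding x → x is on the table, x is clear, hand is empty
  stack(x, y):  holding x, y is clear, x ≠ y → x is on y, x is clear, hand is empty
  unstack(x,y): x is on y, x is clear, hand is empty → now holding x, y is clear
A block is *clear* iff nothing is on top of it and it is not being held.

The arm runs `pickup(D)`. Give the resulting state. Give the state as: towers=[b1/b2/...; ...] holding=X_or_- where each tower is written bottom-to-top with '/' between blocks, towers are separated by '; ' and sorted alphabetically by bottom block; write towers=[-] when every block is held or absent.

before: towers=[A; D; E; F/C; H/B/G] holding=-
pre[pickup(D)]: clear(D) yes, ontable(D) yes, handempty yes
all met → apply pickup(D)
after:  towers=[A; E; F/C; H/B/G] holding=D

towers=[A; E; F/C; H/B/G] holding=D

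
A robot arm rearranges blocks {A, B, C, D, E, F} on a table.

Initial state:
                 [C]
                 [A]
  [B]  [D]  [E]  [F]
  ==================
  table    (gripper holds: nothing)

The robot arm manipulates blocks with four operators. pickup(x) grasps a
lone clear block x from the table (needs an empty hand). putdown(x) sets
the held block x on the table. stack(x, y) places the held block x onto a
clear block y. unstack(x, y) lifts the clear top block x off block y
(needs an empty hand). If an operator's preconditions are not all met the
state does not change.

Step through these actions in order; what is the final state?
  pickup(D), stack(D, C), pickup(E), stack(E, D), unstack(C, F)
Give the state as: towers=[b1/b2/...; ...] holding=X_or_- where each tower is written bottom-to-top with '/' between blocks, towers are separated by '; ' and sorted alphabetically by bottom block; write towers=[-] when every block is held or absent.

step 1 (pickup(D)): towers=[B; E; F/A/C] holding=D
step 2 (stack(D, C)): towers=[B; E; F/A/C/D] holding=-
step 3 (pickup(E)): towers=[B; F/A/C/D] holding=E
step 4 (stack(E, D)): towers=[B; F/A/C/D/E] holding=-
step 5 (unstack(C, F)) [no-op]: towers=[B; F/A/C/D/E] holding=-

towers=[B; F/A/C/D/E] holding=-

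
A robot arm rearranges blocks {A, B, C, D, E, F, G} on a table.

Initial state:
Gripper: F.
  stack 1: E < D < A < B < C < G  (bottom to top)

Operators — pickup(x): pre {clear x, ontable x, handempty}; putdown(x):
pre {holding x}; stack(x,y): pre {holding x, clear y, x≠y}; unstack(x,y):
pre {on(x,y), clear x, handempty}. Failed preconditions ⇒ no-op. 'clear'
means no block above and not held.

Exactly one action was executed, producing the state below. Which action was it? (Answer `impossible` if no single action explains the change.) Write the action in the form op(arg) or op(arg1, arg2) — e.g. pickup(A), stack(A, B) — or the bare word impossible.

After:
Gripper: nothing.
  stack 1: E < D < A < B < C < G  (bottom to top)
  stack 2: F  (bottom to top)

putdown(F)

target: towers=[E/D/A/B/C/G; F] holding=-
        putdown(F) → towers=[E/D/A/B/C/G; F] holding=-  ← match
       stack(F, G) → towers=[E/D/A/B/C/G/F] holding=-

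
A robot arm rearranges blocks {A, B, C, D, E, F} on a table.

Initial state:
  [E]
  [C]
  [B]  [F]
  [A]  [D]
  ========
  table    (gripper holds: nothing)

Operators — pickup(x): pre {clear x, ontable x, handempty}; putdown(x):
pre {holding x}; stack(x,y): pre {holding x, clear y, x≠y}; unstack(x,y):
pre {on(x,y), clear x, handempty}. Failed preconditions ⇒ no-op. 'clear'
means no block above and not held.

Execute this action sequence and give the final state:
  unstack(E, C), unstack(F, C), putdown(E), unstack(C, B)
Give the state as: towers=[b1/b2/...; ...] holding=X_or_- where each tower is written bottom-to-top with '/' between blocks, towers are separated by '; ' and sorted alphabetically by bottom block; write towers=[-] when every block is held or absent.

towers=[A/B; D/F; E] holding=C

step 1 (unstack(E, C)): towers=[A/B/C; D/F] holding=E
step 2 (unstack(F, C)) [no-op]: towers=[A/B/C; D/F] holding=E
step 3 (putdown(E)): towers=[A/B/C; D/F; E] holding=-
step 4 (unstack(C, B)): towers=[A/B; D/F; E] holding=C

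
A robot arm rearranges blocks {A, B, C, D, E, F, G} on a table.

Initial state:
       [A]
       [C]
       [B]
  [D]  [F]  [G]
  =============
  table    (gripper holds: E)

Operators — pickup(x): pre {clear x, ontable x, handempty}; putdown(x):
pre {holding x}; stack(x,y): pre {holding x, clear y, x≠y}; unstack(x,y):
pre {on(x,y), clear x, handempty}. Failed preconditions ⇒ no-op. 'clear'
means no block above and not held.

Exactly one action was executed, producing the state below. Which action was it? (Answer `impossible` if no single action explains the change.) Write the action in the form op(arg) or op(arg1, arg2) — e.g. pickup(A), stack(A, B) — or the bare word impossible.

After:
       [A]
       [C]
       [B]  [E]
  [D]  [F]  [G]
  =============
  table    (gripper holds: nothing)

stack(E, G)

target: towers=[D; F/B/C/A; G/E] holding=-
        putdown(E) → towers=[D; E; F/B/C/A; G] holding=-
       stack(E, G) → towers=[D; F/B/C/A; G/E] holding=-  ← match
       stack(E, D) → towers=[D/E; F/B/C/A; G] holding=-
       stack(E, A) → towers=[D; F/B/C/A/E; G] holding=-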